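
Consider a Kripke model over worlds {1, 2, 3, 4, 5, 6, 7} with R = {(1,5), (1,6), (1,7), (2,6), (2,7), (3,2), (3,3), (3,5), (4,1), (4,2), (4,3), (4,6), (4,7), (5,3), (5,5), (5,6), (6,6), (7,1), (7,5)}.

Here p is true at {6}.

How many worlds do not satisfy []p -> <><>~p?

1: []p is F, <><>~p is T. ✓
2: []p is F, <><>~p is T. ✓
3: []p is F, <><>~p is T. ✓
4: []p is F, <><>~p is T. ✓
5: []p is F, <><>~p is T. ✓
6: []p is T, <><>~p is F. ✗
7: []p is F, <><>~p is T. ✓
Satisfying worlds: {1, 2, 3, 4, 5, 7}.
So []p -> <><>~p fails at the other 1 world.

1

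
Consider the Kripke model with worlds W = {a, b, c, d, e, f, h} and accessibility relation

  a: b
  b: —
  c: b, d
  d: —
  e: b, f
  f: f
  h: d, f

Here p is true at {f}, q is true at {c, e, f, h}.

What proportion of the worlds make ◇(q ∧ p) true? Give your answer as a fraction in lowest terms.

a: successors {b}; q ∧ p there: b:F. ✗
b: no successors, so ◇(q ∧ p) fails. ✗
c: successors {b, d}; q ∧ p there: b:F, d:F. ✗
d: no successors, so ◇(q ∧ p) fails. ✗
e: successors {b, f}; q ∧ p there: b:F, f:T. ✓
f: successors {f}; q ∧ p there: f:T. ✓
h: successors {d, f}; q ∧ p there: d:F, f:T. ✓
That's 3 of 7 worlds, so 3/7.

3/7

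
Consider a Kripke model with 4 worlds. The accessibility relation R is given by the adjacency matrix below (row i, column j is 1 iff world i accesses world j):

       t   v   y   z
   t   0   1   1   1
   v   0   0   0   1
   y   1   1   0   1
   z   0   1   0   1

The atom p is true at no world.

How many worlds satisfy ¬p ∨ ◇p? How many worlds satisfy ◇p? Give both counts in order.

4 and 0

For ¬p ∨ ◇p:
t: ¬p is T, ◇p is F. ✓
v: ¬p is T, ◇p is F. ✓
y: ¬p is T, ◇p is F. ✓
z: ¬p is T, ◇p is F. ✓
— 4 worlds.
For ◇p:
t: successors {v, y, z}; p there: v:F, y:F, z:F. ✗
v: successors {z}; p there: z:F. ✗
y: successors {t, v, z}; p there: t:F, v:F, z:F. ✗
z: successors {v, z}; p there: v:F, z:F. ✗
— 0 worlds.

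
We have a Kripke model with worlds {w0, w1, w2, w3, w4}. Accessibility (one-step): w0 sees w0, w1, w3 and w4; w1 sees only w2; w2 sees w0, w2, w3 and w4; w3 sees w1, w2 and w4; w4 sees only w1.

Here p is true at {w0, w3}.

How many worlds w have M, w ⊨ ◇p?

2

w0: successors {w0, w1, w3, w4}; p there: w0:T, w1:F, w3:T, w4:F. ✓
w1: successors {w2}; p there: w2:F. ✗
w2: successors {w0, w2, w3, w4}; p there: w0:T, w2:F, w3:T, w4:F. ✓
w3: successors {w1, w2, w4}; p there: w1:F, w2:F, w4:F. ✗
w4: successors {w1}; p there: w1:F. ✗
Satisfying worlds: {w0, w2}.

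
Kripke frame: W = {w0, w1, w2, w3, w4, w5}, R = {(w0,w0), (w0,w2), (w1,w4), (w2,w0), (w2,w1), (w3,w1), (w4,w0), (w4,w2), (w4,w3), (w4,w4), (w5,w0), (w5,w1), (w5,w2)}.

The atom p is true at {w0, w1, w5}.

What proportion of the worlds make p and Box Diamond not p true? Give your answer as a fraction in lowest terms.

w0: p is T, Box Diamond not p is F. ✗
w1: p is T, Box Diamond not p is T. ✓
w2: p is F, Box Diamond not p is T. ✗
w3: p is F, Box Diamond not p is T. ✗
w4: p is F, Box Diamond not p is F. ✗
w5: p is T, Box Diamond not p is F. ✗
That's 1 of 6 worlds, so 1/6.

1/6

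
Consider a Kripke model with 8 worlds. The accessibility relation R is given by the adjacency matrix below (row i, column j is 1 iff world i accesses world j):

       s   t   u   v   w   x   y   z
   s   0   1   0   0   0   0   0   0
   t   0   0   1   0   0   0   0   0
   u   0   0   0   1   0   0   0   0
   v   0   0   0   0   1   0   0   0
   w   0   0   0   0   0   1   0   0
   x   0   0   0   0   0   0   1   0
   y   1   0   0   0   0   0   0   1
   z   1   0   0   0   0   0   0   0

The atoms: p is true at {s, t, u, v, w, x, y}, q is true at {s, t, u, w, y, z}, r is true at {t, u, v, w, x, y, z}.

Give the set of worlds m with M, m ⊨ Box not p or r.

{t, u, v, w, x, y, z}

s: Box not p is F, r is F. ✗
t: Box not p is F, r is T. ✓
u: Box not p is F, r is T. ✓
v: Box not p is F, r is T. ✓
w: Box not p is F, r is T. ✓
x: Box not p is F, r is T. ✓
y: Box not p is F, r is T. ✓
z: Box not p is F, r is T. ✓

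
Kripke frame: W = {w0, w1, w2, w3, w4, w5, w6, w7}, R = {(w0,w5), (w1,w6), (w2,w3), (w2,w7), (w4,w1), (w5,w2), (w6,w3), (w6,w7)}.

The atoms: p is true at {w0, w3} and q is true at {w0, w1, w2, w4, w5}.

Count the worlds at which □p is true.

2

w0: successors {w5}; p there: w5:F. ✗
w1: successors {w6}; p there: w6:F. ✗
w2: successors {w3, w7}; p there: w3:T, w7:F. ✗
w3: no successors, so □p holds vacuously. ✓
w4: successors {w1}; p there: w1:F. ✗
w5: successors {w2}; p there: w2:F. ✗
w6: successors {w3, w7}; p there: w3:T, w7:F. ✗
w7: no successors, so □p holds vacuously. ✓
Satisfying worlds: {w3, w7}.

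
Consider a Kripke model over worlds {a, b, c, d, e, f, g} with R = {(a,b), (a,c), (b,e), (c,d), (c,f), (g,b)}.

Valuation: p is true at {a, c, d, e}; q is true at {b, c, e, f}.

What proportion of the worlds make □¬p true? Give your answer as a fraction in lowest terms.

a: successors {b, c}; ¬p there: b:T, c:F. ✗
b: successors {e}; ¬p there: e:F. ✗
c: successors {d, f}; ¬p there: d:F, f:T. ✗
d: no successors, so □¬p holds vacuously. ✓
e: no successors, so □¬p holds vacuously. ✓
f: no successors, so □¬p holds vacuously. ✓
g: successors {b}; ¬p there: b:T. ✓
That's 4 of 7 worlds, so 4/7.

4/7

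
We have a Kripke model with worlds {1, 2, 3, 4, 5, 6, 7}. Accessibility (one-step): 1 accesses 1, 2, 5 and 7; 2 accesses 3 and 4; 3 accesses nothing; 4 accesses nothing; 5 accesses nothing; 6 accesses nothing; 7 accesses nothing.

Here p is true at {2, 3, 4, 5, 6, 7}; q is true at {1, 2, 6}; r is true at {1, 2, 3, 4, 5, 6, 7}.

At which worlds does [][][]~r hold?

1: successors {1, 2, 5, 7}; [][]~r there: 1:F, 2:T, 5:T, 7:T. ✗
2: successors {3, 4}; [][]~r there: 3:T, 4:T. ✓
3: no successors, so [][][]~r holds vacuously. ✓
4: no successors, so [][][]~r holds vacuously. ✓
5: no successors, so [][][]~r holds vacuously. ✓
6: no successors, so [][][]~r holds vacuously. ✓
7: no successors, so [][][]~r holds vacuously. ✓

{2, 3, 4, 5, 6, 7}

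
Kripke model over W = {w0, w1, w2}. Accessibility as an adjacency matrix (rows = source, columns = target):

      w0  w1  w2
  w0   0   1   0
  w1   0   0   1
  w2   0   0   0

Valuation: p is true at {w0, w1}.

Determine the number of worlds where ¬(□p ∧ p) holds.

w0: □p ∧ p is T. ✗
w1: □p ∧ p is F. ✓
w2: □p ∧ p is F. ✓
Satisfying worlds: {w1, w2}.

2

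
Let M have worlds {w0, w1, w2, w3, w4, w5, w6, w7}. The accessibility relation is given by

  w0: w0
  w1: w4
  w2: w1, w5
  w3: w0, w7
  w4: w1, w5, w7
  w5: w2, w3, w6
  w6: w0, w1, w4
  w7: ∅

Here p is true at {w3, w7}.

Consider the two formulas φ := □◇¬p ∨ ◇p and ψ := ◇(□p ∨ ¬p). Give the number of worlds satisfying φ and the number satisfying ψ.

For □◇¬p ∨ ◇p:
w0: □◇¬p is T, ◇p is F. ✓
w1: □◇¬p is T, ◇p is F. ✓
w2: □◇¬p is T, ◇p is F. ✓
w3: □◇¬p is F, ◇p is T. ✓
w4: □◇¬p is F, ◇p is T. ✓
w5: □◇¬p is T, ◇p is T. ✓
w6: □◇¬p is T, ◇p is F. ✓
w7: □◇¬p is T, ◇p is F. ✓
— 8 worlds.
For ◇(□p ∨ ¬p):
w0: successors {w0}; □p ∨ ¬p there: w0:T. ✓
w1: successors {w4}; □p ∨ ¬p there: w4:T. ✓
w2: successors {w1, w5}; □p ∨ ¬p there: w1:T, w5:T. ✓
w3: successors {w0, w7}; □p ∨ ¬p there: w0:T, w7:T. ✓
w4: successors {w1, w5, w7}; □p ∨ ¬p there: w1:T, w5:T, w7:T. ✓
w5: successors {w2, w3, w6}; □p ∨ ¬p there: w2:T, w3:F, w6:T. ✓
w6: successors {w0, w1, w4}; □p ∨ ¬p there: w0:T, w1:T, w4:T. ✓
w7: no successors, so ◇(□p ∨ ¬p) fails. ✗
— 7 worlds.

8 and 7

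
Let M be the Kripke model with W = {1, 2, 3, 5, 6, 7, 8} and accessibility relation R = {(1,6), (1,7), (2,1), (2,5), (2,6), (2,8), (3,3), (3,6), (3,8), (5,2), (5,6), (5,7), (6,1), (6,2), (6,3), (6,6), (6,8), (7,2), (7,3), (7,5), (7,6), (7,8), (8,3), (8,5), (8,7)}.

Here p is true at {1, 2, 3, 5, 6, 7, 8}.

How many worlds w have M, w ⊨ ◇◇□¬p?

1: successors {6, 7}; ◇□¬p there: 6:F, 7:F. ✗
2: successors {1, 5, 6, 8}; ◇□¬p there: 1:F, 5:F, 6:F, 8:F. ✗
3: successors {3, 6, 8}; ◇□¬p there: 3:F, 6:F, 8:F. ✗
5: successors {2, 6, 7}; ◇□¬p there: 2:F, 6:F, 7:F. ✗
6: successors {1, 2, 3, 6, 8}; ◇□¬p there: 1:F, 2:F, 3:F, 6:F, 8:F. ✗
7: successors {2, 3, 5, 6, 8}; ◇□¬p there: 2:F, 3:F, 5:F, 6:F, 8:F. ✗
8: successors {3, 5, 7}; ◇□¬p there: 3:F, 5:F, 7:F. ✗
Satisfying worlds: ∅.

0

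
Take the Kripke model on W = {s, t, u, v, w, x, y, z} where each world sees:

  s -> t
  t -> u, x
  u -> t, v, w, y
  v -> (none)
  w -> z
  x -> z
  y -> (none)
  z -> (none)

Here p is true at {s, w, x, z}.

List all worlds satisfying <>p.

{t, u, w, x}

s: successors {t}; p there: t:F. ✗
t: successors {u, x}; p there: u:F, x:T. ✓
u: successors {t, v, w, y}; p there: t:F, v:F, w:T, y:F. ✓
v: no successors, so <>p fails. ✗
w: successors {z}; p there: z:T. ✓
x: successors {z}; p there: z:T. ✓
y: no successors, so <>p fails. ✗
z: no successors, so <>p fails. ✗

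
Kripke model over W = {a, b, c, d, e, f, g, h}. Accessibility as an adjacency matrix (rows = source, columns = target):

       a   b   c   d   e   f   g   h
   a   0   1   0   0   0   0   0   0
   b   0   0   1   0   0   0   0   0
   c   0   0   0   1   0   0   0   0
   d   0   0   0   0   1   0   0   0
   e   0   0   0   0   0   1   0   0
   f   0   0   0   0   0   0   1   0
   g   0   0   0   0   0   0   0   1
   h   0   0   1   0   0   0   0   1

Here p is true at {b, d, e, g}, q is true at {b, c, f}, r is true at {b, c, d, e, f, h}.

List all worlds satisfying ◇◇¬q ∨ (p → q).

{a, b, c, e, f, g, h}

a: ◇◇¬q is F, p → q is T. ✓
b: ◇◇¬q is T, p → q is T. ✓
c: ◇◇¬q is T, p → q is T. ✓
d: ◇◇¬q is F, p → q is F. ✗
e: ◇◇¬q is T, p → q is F. ✓
f: ◇◇¬q is T, p → q is T. ✓
g: ◇◇¬q is T, p → q is F. ✓
h: ◇◇¬q is T, p → q is T. ✓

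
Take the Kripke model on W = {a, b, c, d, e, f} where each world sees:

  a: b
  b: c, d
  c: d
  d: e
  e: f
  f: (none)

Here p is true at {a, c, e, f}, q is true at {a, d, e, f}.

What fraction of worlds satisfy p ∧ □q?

a: p is T, □q is F. ✗
b: p is F, □q is F. ✗
c: p is T, □q is T. ✓
d: p is F, □q is T. ✗
e: p is T, □q is T. ✓
f: p is T, □q is T. ✓
That's 3 of 6 worlds, so 3/6 = 1/2.

1/2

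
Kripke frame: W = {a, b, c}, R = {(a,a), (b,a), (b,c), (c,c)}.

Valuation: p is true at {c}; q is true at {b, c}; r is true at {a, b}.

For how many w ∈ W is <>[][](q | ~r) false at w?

a: successors {a}; [][](q | ~r) there: a:F. ✗
b: successors {a, c}; [][](q | ~r) there: a:F, c:T. ✓
c: successors {c}; [][](q | ~r) there: c:T. ✓
Satisfying worlds: {b, c}.
So <>[][](q | ~r) fails at the other 1 world.

1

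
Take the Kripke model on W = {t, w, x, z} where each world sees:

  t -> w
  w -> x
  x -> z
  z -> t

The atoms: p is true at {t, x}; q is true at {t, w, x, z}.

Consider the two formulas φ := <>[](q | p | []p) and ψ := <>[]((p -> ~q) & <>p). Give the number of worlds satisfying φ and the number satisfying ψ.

For <>[](q | p | []p):
t: successors {w}; [](q | p | []p) there: w:T. ✓
w: successors {x}; [](q | p | []p) there: x:T. ✓
x: successors {z}; [](q | p | []p) there: z:T. ✓
z: successors {t}; [](q | p | []p) there: t:T. ✓
— 4 worlds.
For <>[]((p -> ~q) & <>p):
t: successors {w}; []((p -> ~q) & <>p) there: w:F. ✗
w: successors {x}; []((p -> ~q) & <>p) there: x:T. ✓
x: successors {z}; []((p -> ~q) & <>p) there: z:F. ✗
z: successors {t}; []((p -> ~q) & <>p) there: t:T. ✓
— 2 worlds.

4 and 2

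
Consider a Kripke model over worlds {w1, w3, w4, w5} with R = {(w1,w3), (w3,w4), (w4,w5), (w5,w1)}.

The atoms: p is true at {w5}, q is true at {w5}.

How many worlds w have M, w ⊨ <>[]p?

1

w1: successors {w3}; []p there: w3:F. ✗
w3: successors {w4}; []p there: w4:T. ✓
w4: successors {w5}; []p there: w5:F. ✗
w5: successors {w1}; []p there: w1:F. ✗
Satisfying worlds: {w3}.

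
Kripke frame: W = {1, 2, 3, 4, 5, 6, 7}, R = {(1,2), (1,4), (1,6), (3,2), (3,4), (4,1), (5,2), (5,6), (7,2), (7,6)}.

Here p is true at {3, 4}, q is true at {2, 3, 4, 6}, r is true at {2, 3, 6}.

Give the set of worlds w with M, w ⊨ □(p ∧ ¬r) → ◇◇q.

1: □(p ∧ ¬r) is F, ◇◇q is F. ✓
2: □(p ∧ ¬r) is T, ◇◇q is F. ✗
3: □(p ∧ ¬r) is F, ◇◇q is F. ✓
4: □(p ∧ ¬r) is F, ◇◇q is T. ✓
5: □(p ∧ ¬r) is F, ◇◇q is F. ✓
6: □(p ∧ ¬r) is T, ◇◇q is F. ✗
7: □(p ∧ ¬r) is F, ◇◇q is F. ✓

{1, 3, 4, 5, 7}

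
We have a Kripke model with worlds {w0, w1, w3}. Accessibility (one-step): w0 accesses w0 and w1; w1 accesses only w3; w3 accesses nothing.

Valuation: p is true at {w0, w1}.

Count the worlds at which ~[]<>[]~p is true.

w0: []<>[]~p is T. ✗
w1: []<>[]~p is F. ✓
w3: []<>[]~p is T. ✗
Satisfying worlds: {w1}.

1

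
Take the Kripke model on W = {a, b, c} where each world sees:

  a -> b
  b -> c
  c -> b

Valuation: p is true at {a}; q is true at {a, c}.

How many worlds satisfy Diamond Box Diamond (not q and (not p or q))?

a: successors {b}; Box Diamond (not q and (not p or q)) there: b:T. ✓
b: successors {c}; Box Diamond (not q and (not p or q)) there: c:F. ✗
c: successors {b}; Box Diamond (not q and (not p or q)) there: b:T. ✓
Satisfying worlds: {a, c}.

2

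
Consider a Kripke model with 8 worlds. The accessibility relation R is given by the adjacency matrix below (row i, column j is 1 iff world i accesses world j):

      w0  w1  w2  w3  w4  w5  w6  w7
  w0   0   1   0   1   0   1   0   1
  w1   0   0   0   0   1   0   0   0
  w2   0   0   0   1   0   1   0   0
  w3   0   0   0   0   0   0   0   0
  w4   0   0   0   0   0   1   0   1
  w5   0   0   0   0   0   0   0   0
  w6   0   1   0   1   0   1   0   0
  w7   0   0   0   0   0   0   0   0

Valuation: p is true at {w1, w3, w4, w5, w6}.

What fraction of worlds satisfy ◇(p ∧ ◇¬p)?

w0: successors {w1, w3, w5, w7}; p ∧ ◇¬p there: w1:F, w3:F, w5:F, w7:F. ✗
w1: successors {w4}; p ∧ ◇¬p there: w4:T. ✓
w2: successors {w3, w5}; p ∧ ◇¬p there: w3:F, w5:F. ✗
w3: no successors, so ◇(p ∧ ◇¬p) fails. ✗
w4: successors {w5, w7}; p ∧ ◇¬p there: w5:F, w7:F. ✗
w5: no successors, so ◇(p ∧ ◇¬p) fails. ✗
w6: successors {w1, w3, w5}; p ∧ ◇¬p there: w1:F, w3:F, w5:F. ✗
w7: no successors, so ◇(p ∧ ◇¬p) fails. ✗
That's 1 of 8 worlds, so 1/8.

1/8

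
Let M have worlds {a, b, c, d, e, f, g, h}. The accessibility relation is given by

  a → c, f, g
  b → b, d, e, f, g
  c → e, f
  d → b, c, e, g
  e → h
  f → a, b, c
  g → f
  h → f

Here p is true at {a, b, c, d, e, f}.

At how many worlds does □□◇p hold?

4

a: successors {c, f, g}; □◇p there: c:F, f:T, g:T. ✗
b: successors {b, d, e, f, g}; □◇p there: b:F, d:F, e:T, f:T, g:T. ✗
c: successors {e, f}; □◇p there: e:T, f:T. ✓
d: successors {b, c, e, g}; □◇p there: b:F, c:F, e:T, g:T. ✗
e: successors {h}; □◇p there: h:T. ✓
f: successors {a, b, c}; □◇p there: a:T, b:F, c:F. ✗
g: successors {f}; □◇p there: f:T. ✓
h: successors {f}; □◇p there: f:T. ✓
Satisfying worlds: {c, e, g, h}.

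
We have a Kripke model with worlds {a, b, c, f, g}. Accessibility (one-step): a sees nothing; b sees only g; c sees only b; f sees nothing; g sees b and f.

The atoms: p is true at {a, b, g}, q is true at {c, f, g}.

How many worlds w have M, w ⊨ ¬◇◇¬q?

4

a: ◇◇¬q is F. ✓
b: ◇◇¬q is T. ✗
c: ◇◇¬q is F. ✓
f: ◇◇¬q is F. ✓
g: ◇◇¬q is F. ✓
Satisfying worlds: {a, c, f, g}.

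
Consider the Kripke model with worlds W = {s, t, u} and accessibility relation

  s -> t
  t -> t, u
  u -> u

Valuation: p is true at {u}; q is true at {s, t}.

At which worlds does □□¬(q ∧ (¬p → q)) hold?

{u}

s: successors {t}; □¬(q ∧ (¬p → q)) there: t:F. ✗
t: successors {t, u}; □¬(q ∧ (¬p → q)) there: t:F, u:T. ✗
u: successors {u}; □¬(q ∧ (¬p → q)) there: u:T. ✓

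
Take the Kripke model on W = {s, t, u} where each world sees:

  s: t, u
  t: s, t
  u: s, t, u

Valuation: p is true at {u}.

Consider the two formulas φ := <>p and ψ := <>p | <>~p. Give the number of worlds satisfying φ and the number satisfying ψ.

For <>p:
s: successors {t, u}; p there: t:F, u:T. ✓
t: successors {s, t}; p there: s:F, t:F. ✗
u: successors {s, t, u}; p there: s:F, t:F, u:T. ✓
— 2 worlds.
For <>p | <>~p:
s: <>p is T, <>~p is T. ✓
t: <>p is F, <>~p is T. ✓
u: <>p is T, <>~p is T. ✓
— 3 worlds.

2 and 3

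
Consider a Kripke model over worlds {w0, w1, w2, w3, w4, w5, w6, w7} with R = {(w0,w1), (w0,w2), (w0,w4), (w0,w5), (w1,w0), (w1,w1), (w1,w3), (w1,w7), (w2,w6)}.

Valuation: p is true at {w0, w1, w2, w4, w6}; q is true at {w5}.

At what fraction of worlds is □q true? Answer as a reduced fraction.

w0: successors {w1, w2, w4, w5}; q there: w1:F, w2:F, w4:F, w5:T. ✗
w1: successors {w0, w1, w3, w7}; q there: w0:F, w1:F, w3:F, w7:F. ✗
w2: successors {w6}; q there: w6:F. ✗
w3: no successors, so □q holds vacuously. ✓
w4: no successors, so □q holds vacuously. ✓
w5: no successors, so □q holds vacuously. ✓
w6: no successors, so □q holds vacuously. ✓
w7: no successors, so □q holds vacuously. ✓
That's 5 of 8 worlds, so 5/8.

5/8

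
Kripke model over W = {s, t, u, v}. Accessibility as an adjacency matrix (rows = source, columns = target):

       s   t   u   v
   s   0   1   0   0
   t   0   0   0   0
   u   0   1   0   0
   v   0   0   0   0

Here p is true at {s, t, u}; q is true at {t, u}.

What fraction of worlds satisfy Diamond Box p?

s: successors {t}; Box p there: t:T. ✓
t: no successors, so Diamond Box p fails. ✗
u: successors {t}; Box p there: t:T. ✓
v: no successors, so Diamond Box p fails. ✗
That's 2 of 4 worlds, so 2/4 = 1/2.

1/2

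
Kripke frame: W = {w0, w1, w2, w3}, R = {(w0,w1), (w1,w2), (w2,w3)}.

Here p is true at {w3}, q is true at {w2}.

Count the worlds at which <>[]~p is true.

w0: successors {w1}; []~p there: w1:T. ✓
w1: successors {w2}; []~p there: w2:F. ✗
w2: successors {w3}; []~p there: w3:T. ✓
w3: no successors, so <>[]~p fails. ✗
Satisfying worlds: {w0, w2}.

2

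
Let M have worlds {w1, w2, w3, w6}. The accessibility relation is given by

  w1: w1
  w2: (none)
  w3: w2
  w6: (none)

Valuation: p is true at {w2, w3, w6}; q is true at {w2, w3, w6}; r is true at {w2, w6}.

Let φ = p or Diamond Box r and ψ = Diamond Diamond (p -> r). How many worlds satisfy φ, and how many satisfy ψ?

For p or Diamond Box r:
w1: p is F, Diamond Box r is F. ✗
w2: p is T, Diamond Box r is F. ✓
w3: p is T, Diamond Box r is T. ✓
w6: p is T, Diamond Box r is F. ✓
— 3 worlds.
For Diamond Diamond (p -> r):
w1: successors {w1}; Diamond (p -> r) there: w1:T. ✓
w2: no successors, so Diamond Diamond (p -> r) fails. ✗
w3: successors {w2}; Diamond (p -> r) there: w2:F. ✗
w6: no successors, so Diamond Diamond (p -> r) fails. ✗
— 1 world.

3 and 1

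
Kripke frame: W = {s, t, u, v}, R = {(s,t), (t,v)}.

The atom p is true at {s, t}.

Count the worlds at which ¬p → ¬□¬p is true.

s: ¬p is F, ¬□¬p is T. ✓
t: ¬p is F, ¬□¬p is F. ✓
u: ¬p is T, ¬□¬p is F. ✗
v: ¬p is T, ¬□¬p is F. ✗
Satisfying worlds: {s, t}.

2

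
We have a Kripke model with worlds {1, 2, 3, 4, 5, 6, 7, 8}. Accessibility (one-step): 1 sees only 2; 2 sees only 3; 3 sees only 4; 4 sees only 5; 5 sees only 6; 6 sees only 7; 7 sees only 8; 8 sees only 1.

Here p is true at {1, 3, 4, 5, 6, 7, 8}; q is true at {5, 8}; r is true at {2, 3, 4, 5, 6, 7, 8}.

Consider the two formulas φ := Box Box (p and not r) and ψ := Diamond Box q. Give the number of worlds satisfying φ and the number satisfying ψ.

For Box Box (p and not r):
1: successors {2}; Box (p and not r) there: 2:F. ✗
2: successors {3}; Box (p and not r) there: 3:F. ✗
3: successors {4}; Box (p and not r) there: 4:F. ✗
4: successors {5}; Box (p and not r) there: 5:F. ✗
5: successors {6}; Box (p and not r) there: 6:F. ✗
6: successors {7}; Box (p and not r) there: 7:F. ✗
7: successors {8}; Box (p and not r) there: 8:T. ✓
8: successors {1}; Box (p and not r) there: 1:F. ✗
— 1 world.
For Diamond Box q:
1: successors {2}; Box q there: 2:F. ✗
2: successors {3}; Box q there: 3:F. ✗
3: successors {4}; Box q there: 4:T. ✓
4: successors {5}; Box q there: 5:F. ✗
5: successors {6}; Box q there: 6:F. ✗
6: successors {7}; Box q there: 7:T. ✓
7: successors {8}; Box q there: 8:F. ✗
8: successors {1}; Box q there: 1:F. ✗
— 2 worlds.

1 and 2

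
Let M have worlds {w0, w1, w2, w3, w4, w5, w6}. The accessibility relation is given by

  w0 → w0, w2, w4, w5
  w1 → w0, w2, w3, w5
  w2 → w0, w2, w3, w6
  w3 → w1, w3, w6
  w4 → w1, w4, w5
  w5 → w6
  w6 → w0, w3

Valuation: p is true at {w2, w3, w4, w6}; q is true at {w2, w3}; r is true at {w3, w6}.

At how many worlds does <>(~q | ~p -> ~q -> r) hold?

w0: successors {w0, w2, w4, w5}; ~q | ~p -> ~q -> r there: w0:F, w2:T, w4:F, w5:F. ✓
w1: successors {w0, w2, w3, w5}; ~q | ~p -> ~q -> r there: w0:F, w2:T, w3:T, w5:F. ✓
w2: successors {w0, w2, w3, w6}; ~q | ~p -> ~q -> r there: w0:F, w2:T, w3:T, w6:T. ✓
w3: successors {w1, w3, w6}; ~q | ~p -> ~q -> r there: w1:F, w3:T, w6:T. ✓
w4: successors {w1, w4, w5}; ~q | ~p -> ~q -> r there: w1:F, w4:F, w5:F. ✗
w5: successors {w6}; ~q | ~p -> ~q -> r there: w6:T. ✓
w6: successors {w0, w3}; ~q | ~p -> ~q -> r there: w0:F, w3:T. ✓
Satisfying worlds: {w0, w1, w2, w3, w5, w6}.

6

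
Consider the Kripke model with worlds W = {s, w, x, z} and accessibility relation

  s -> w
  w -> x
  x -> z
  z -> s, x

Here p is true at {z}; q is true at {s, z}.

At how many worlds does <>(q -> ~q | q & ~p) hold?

s: successors {w}; q -> ~q | q & ~p there: w:T. ✓
w: successors {x}; q -> ~q | q & ~p there: x:T. ✓
x: successors {z}; q -> ~q | q & ~p there: z:F. ✗
z: successors {s, x}; q -> ~q | q & ~p there: s:T, x:T. ✓
Satisfying worlds: {s, w, z}.

3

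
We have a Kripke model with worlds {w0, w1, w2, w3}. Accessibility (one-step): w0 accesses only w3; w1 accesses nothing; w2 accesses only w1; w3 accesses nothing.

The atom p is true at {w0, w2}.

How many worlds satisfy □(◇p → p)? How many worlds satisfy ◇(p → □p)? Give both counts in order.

For □(◇p → p):
w0: successors {w3}; ◇p → p there: w3:T. ✓
w1: no successors, so □(◇p → p) holds vacuously. ✓
w2: successors {w1}; ◇p → p there: w1:T. ✓
w3: no successors, so □(◇p → p) holds vacuously. ✓
— 4 worlds.
For ◇(p → □p):
w0: successors {w3}; p → □p there: w3:T. ✓
w1: no successors, so ◇(p → □p) fails. ✗
w2: successors {w1}; p → □p there: w1:T. ✓
w3: no successors, so ◇(p → □p) fails. ✗
— 2 worlds.

4 and 2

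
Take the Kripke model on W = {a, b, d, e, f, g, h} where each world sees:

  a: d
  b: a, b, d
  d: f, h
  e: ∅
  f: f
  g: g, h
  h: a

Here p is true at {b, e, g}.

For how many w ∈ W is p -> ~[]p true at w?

a: p is F, ~[]p is T. ✓
b: p is T, ~[]p is T. ✓
d: p is F, ~[]p is T. ✓
e: p is T, ~[]p is F. ✗
f: p is F, ~[]p is T. ✓
g: p is T, ~[]p is T. ✓
h: p is F, ~[]p is T. ✓
Satisfying worlds: {a, b, d, f, g, h}.

6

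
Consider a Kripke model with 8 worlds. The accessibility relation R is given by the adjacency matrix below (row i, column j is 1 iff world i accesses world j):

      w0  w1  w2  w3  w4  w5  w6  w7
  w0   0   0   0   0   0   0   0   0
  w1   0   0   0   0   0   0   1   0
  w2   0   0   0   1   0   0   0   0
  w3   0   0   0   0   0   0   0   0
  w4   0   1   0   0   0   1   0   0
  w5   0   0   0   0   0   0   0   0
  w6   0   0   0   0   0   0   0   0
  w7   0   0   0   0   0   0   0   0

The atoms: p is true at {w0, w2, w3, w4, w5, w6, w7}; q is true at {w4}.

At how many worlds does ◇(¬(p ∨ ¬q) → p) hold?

w0: no successors, so ◇(¬(p ∨ ¬q) → p) fails. ✗
w1: successors {w6}; ¬(p ∨ ¬q) → p there: w6:T. ✓
w2: successors {w3}; ¬(p ∨ ¬q) → p there: w3:T. ✓
w3: no successors, so ◇(¬(p ∨ ¬q) → p) fails. ✗
w4: successors {w1, w5}; ¬(p ∨ ¬q) → p there: w1:T, w5:T. ✓
w5: no successors, so ◇(¬(p ∨ ¬q) → p) fails. ✗
w6: no successors, so ◇(¬(p ∨ ¬q) → p) fails. ✗
w7: no successors, so ◇(¬(p ∨ ¬q) → p) fails. ✗
Satisfying worlds: {w1, w2, w4}.

3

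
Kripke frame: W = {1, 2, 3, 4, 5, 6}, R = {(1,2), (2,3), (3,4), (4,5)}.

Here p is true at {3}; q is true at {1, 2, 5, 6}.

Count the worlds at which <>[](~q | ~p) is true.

4

1: successors {2}; [](~q | ~p) there: 2:T. ✓
2: successors {3}; [](~q | ~p) there: 3:T. ✓
3: successors {4}; [](~q | ~p) there: 4:T. ✓
4: successors {5}; [](~q | ~p) there: 5:T. ✓
5: no successors, so <>[](~q | ~p) fails. ✗
6: no successors, so <>[](~q | ~p) fails. ✗
Satisfying worlds: {1, 2, 3, 4}.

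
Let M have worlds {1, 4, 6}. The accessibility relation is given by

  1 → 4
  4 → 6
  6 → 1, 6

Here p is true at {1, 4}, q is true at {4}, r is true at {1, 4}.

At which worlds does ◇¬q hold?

1: successors {4}; ¬q there: 4:F. ✗
4: successors {6}; ¬q there: 6:T. ✓
6: successors {1, 6}; ¬q there: 1:T, 6:T. ✓

{4, 6}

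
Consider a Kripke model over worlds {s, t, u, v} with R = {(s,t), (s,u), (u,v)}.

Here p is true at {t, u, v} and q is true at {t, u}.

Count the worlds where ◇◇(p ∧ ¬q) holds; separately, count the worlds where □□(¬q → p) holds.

1 and 4

For ◇◇(p ∧ ¬q):
s: successors {t, u}; ◇(p ∧ ¬q) there: t:F, u:T. ✓
t: no successors, so ◇◇(p ∧ ¬q) fails. ✗
u: successors {v}; ◇(p ∧ ¬q) there: v:F. ✗
v: no successors, so ◇◇(p ∧ ¬q) fails. ✗
— 1 world.
For □□(¬q → p):
s: successors {t, u}; □(¬q → p) there: t:T, u:T. ✓
t: no successors, so □□(¬q → p) holds vacuously. ✓
u: successors {v}; □(¬q → p) there: v:T. ✓
v: no successors, so □□(¬q → p) holds vacuously. ✓
— 4 worlds.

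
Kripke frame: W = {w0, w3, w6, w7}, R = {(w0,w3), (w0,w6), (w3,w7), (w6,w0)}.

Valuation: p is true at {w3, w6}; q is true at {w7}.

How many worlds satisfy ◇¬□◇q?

w0: successors {w3, w6}; ¬□◇q there: w3:T, w6:T. ✓
w3: successors {w7}; ¬□◇q there: w7:F. ✗
w6: successors {w0}; ¬□◇q there: w0:T. ✓
w7: no successors, so ◇¬□◇q fails. ✗
Satisfying worlds: {w0, w6}.

2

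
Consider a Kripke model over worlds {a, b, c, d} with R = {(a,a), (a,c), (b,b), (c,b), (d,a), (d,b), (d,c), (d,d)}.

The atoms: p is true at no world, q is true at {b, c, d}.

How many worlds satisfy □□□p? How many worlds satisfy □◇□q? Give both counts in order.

For □□□p:
a: successors {a, c}; □□p there: a:F, c:F. ✗
b: successors {b}; □□p there: b:F. ✗
c: successors {b}; □□p there: b:F. ✗
d: successors {a, b, c, d}; □□p there: a:F, b:F, c:F, d:F. ✗
— 0 worlds.
For □◇□q:
a: successors {a, c}; ◇□q there: a:T, c:T. ✓
b: successors {b}; ◇□q there: b:T. ✓
c: successors {b}; ◇□q there: b:T. ✓
d: successors {a, b, c, d}; ◇□q there: a:T, b:T, c:T, d:T. ✓
— 4 worlds.

0 and 4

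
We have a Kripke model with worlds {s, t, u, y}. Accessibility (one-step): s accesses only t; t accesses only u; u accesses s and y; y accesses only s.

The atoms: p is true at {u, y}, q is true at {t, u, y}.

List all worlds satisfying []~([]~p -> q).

{y}

s: successors {t}; ~([]~p -> q) there: t:F. ✗
t: successors {u}; ~([]~p -> q) there: u:F. ✗
u: successors {s, y}; ~([]~p -> q) there: s:T, y:F. ✗
y: successors {s}; ~([]~p -> q) there: s:T. ✓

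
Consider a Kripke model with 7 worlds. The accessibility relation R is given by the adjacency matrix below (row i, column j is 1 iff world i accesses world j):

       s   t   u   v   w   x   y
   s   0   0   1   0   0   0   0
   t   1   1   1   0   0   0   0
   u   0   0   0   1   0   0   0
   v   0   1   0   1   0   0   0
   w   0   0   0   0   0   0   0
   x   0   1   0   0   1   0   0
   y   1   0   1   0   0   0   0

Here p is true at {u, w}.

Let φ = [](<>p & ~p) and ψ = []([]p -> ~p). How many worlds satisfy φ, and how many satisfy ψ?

For [](<>p & ~p):
s: successors {u}; <>p & ~p there: u:F. ✗
t: successors {s, t, u}; <>p & ~p there: s:T, t:T, u:F. ✗
u: successors {v}; <>p & ~p there: v:F. ✗
v: successors {t, v}; <>p & ~p there: t:T, v:F. ✗
w: no successors, so [](<>p & ~p) holds vacuously. ✓
x: successors {t, w}; <>p & ~p there: t:T, w:F. ✗
y: successors {s, u}; <>p & ~p there: s:T, u:F. ✗
— 1 world.
For []([]p -> ~p):
s: successors {u}; []p -> ~p there: u:T. ✓
t: successors {s, t, u}; []p -> ~p there: s:T, t:T, u:T. ✓
u: successors {v}; []p -> ~p there: v:T. ✓
v: successors {t, v}; []p -> ~p there: t:T, v:T. ✓
w: no successors, so []([]p -> ~p) holds vacuously. ✓
x: successors {t, w}; []p -> ~p there: t:T, w:F. ✗
y: successors {s, u}; []p -> ~p there: s:T, u:T. ✓
— 6 worlds.

1 and 6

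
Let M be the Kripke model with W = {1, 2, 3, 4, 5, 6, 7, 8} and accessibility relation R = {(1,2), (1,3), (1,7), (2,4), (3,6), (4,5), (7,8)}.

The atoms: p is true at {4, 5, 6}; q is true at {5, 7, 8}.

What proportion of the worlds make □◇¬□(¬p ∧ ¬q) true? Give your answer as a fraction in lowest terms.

3/8

1: successors {2, 3, 7}; ◇¬□(¬p ∧ ¬q) there: 2:T, 3:F, 7:F. ✗
2: successors {4}; ◇¬□(¬p ∧ ¬q) there: 4:F. ✗
3: successors {6}; ◇¬□(¬p ∧ ¬q) there: 6:F. ✗
4: successors {5}; ◇¬□(¬p ∧ ¬q) there: 5:F. ✗
5: no successors, so □◇¬□(¬p ∧ ¬q) holds vacuously. ✓
6: no successors, so □◇¬□(¬p ∧ ¬q) holds vacuously. ✓
7: successors {8}; ◇¬□(¬p ∧ ¬q) there: 8:F. ✗
8: no successors, so □◇¬□(¬p ∧ ¬q) holds vacuously. ✓
That's 3 of 8 worlds, so 3/8.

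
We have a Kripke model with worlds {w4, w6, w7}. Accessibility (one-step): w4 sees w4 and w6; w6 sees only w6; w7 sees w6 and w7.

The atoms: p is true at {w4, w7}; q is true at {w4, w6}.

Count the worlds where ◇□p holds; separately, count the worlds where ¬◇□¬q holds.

For ◇□p:
w4: successors {w4, w6}; □p there: w4:F, w6:F. ✗
w6: successors {w6}; □p there: w6:F. ✗
w7: successors {w6, w7}; □p there: w6:F, w7:F. ✗
— 0 worlds.
For ¬◇□¬q:
w4: ◇□¬q is F. ✓
w6: ◇□¬q is F. ✓
w7: ◇□¬q is F. ✓
— 3 worlds.

0 and 3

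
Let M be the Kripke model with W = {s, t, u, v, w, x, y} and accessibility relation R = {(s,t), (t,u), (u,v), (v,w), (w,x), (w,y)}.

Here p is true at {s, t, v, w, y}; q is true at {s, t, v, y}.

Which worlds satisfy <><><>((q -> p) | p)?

{s, t, u}

s: successors {t}; <><>((q -> p) | p) there: t:T. ✓
t: successors {u}; <><>((q -> p) | p) there: u:T. ✓
u: successors {v}; <><>((q -> p) | p) there: v:T. ✓
v: successors {w}; <><>((q -> p) | p) there: w:F. ✗
w: successors {x, y}; <><>((q -> p) | p) there: x:F, y:F. ✗
x: no successors, so <><><>((q -> p) | p) fails. ✗
y: no successors, so <><><>((q -> p) | p) fails. ✗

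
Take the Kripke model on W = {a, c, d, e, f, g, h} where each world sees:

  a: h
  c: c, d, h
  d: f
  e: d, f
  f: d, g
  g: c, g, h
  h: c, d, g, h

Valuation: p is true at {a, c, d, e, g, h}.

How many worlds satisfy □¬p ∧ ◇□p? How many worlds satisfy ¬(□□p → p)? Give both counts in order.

For □¬p ∧ ◇□p:
a: □¬p is F, ◇□p is T. ✗
c: □¬p is F, ◇□p is T. ✗
d: □¬p is T, ◇□p is T. ✓
e: □¬p is F, ◇□p is T. ✗
f: □¬p is F, ◇□p is T. ✗
g: □¬p is F, ◇□p is T. ✗
h: □¬p is F, ◇□p is T. ✗
— 1 world.
For ¬(□□p → p):
a: □□p → p is T. ✗
c: □□p → p is T. ✗
d: □□p → p is T. ✗
e: □□p → p is T. ✗
f: □□p → p is T. ✗
g: □□p → p is T. ✗
h: □□p → p is T. ✗
— 0 worlds.

1 and 0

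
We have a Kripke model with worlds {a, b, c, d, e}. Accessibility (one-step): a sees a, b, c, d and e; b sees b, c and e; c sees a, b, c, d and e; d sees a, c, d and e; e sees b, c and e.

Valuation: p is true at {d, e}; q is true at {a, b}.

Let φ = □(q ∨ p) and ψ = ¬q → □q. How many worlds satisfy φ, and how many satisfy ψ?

0 and 2

For □(q ∨ p):
a: successors {a, b, c, d, e}; q ∨ p there: a:T, b:T, c:F, d:T, e:T. ✗
b: successors {b, c, e}; q ∨ p there: b:T, c:F, e:T. ✗
c: successors {a, b, c, d, e}; q ∨ p there: a:T, b:T, c:F, d:T, e:T. ✗
d: successors {a, c, d, e}; q ∨ p there: a:T, c:F, d:T, e:T. ✗
e: successors {b, c, e}; q ∨ p there: b:T, c:F, e:T. ✗
— 0 worlds.
For ¬q → □q:
a: ¬q is F, □q is F. ✓
b: ¬q is F, □q is F. ✓
c: ¬q is T, □q is F. ✗
d: ¬q is T, □q is F. ✗
e: ¬q is T, □q is F. ✗
— 2 worlds.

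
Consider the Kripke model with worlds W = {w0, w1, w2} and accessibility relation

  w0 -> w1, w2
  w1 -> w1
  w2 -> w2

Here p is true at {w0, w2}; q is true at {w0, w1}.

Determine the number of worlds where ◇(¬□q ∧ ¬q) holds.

w0: successors {w1, w2}; ¬□q ∧ ¬q there: w1:F, w2:T. ✓
w1: successors {w1}; ¬□q ∧ ¬q there: w1:F. ✗
w2: successors {w2}; ¬□q ∧ ¬q there: w2:T. ✓
Satisfying worlds: {w0, w2}.

2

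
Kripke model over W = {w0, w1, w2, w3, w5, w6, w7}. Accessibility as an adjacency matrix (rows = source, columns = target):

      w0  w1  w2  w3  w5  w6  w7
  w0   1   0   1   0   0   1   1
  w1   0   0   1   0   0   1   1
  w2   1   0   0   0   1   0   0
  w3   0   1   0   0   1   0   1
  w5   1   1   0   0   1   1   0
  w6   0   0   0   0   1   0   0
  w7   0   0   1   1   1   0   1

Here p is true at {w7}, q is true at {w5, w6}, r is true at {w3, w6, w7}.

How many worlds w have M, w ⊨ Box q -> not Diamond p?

w0: Box q is F, not Diamond p is F. ✓
w1: Box q is F, not Diamond p is F. ✓
w2: Box q is F, not Diamond p is T. ✓
w3: Box q is F, not Diamond p is F. ✓
w5: Box q is F, not Diamond p is T. ✓
w6: Box q is T, not Diamond p is T. ✓
w7: Box q is F, not Diamond p is F. ✓
Satisfying worlds: {w0, w1, w2, w3, w5, w6, w7}.

7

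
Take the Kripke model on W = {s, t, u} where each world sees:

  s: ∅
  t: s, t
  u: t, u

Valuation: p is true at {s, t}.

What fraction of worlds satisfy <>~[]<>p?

2/3

s: no successors, so <>~[]<>p fails. ✗
t: successors {s, t}; ~[]<>p there: s:F, t:T. ✓
u: successors {t, u}; ~[]<>p there: t:T, u:F. ✓
That's 2 of 3 worlds, so 2/3.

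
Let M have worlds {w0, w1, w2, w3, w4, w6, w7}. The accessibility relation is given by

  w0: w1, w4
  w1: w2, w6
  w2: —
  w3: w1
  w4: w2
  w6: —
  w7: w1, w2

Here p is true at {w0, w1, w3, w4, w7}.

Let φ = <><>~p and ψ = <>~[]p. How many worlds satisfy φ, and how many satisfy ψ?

For <><>~p:
w0: successors {w1, w4}; <>~p there: w1:T, w4:T. ✓
w1: successors {w2, w6}; <>~p there: w2:F, w6:F. ✗
w2: no successors, so <><>~p fails. ✗
w3: successors {w1}; <>~p there: w1:T. ✓
w4: successors {w2}; <>~p there: w2:F. ✗
w6: no successors, so <><>~p fails. ✗
w7: successors {w1, w2}; <>~p there: w1:T, w2:F. ✓
— 3 worlds.
For <>~[]p:
w0: successors {w1, w4}; ~[]p there: w1:T, w4:T. ✓
w1: successors {w2, w6}; ~[]p there: w2:F, w6:F. ✗
w2: no successors, so <>~[]p fails. ✗
w3: successors {w1}; ~[]p there: w1:T. ✓
w4: successors {w2}; ~[]p there: w2:F. ✗
w6: no successors, so <>~[]p fails. ✗
w7: successors {w1, w2}; ~[]p there: w1:T, w2:F. ✓
— 3 worlds.

3 and 3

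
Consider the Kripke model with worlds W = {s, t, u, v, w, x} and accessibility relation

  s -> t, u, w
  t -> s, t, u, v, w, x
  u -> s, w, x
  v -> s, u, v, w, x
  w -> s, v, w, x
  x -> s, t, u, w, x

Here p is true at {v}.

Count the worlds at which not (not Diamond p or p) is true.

2

s: not Diamond p or p is T. ✗
t: not Diamond p or p is F. ✓
u: not Diamond p or p is T. ✗
v: not Diamond p or p is T. ✗
w: not Diamond p or p is F. ✓
x: not Diamond p or p is T. ✗
Satisfying worlds: {t, w}.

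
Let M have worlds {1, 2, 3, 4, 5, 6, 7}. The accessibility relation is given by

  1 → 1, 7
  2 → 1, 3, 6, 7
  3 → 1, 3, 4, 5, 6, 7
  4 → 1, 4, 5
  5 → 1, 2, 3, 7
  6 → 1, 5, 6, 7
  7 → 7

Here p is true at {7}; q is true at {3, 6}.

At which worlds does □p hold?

1: successors {1, 7}; p there: 1:F, 7:T. ✗
2: successors {1, 3, 6, 7}; p there: 1:F, 3:F, 6:F, 7:T. ✗
3: successors {1, 3, 4, 5, 6, 7}; p there: 1:F, 3:F, 4:F, 5:F, 6:F, 7:T. ✗
4: successors {1, 4, 5}; p there: 1:F, 4:F, 5:F. ✗
5: successors {1, 2, 3, 7}; p there: 1:F, 2:F, 3:F, 7:T. ✗
6: successors {1, 5, 6, 7}; p there: 1:F, 5:F, 6:F, 7:T. ✗
7: successors {7}; p there: 7:T. ✓

{7}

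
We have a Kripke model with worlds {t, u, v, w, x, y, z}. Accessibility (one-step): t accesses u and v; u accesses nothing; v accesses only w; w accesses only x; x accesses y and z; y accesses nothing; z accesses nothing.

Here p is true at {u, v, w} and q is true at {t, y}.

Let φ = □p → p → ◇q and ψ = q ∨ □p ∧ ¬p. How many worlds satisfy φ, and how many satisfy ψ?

For □p → p → ◇q:
t: □p is T, p → ◇q is T. ✓
u: □p is T, p → ◇q is F. ✗
v: □p is T, p → ◇q is F. ✗
w: □p is F, p → ◇q is F. ✓
x: □p is F, p → ◇q is T. ✓
y: □p is T, p → ◇q is T. ✓
z: □p is T, p → ◇q is T. ✓
— 5 worlds.
For q ∨ □p ∧ ¬p:
t: q is T, □p ∧ ¬p is T. ✓
u: q is F, □p ∧ ¬p is F. ✗
v: q is F, □p ∧ ¬p is F. ✗
w: q is F, □p ∧ ¬p is F. ✗
x: q is F, □p ∧ ¬p is F. ✗
y: q is T, □p ∧ ¬p is T. ✓
z: q is F, □p ∧ ¬p is T. ✓
— 3 worlds.

5 and 3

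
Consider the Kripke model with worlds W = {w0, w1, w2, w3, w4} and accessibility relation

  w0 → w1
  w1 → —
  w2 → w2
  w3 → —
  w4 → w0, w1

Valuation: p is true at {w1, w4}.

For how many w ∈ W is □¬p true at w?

w0: successors {w1}; ¬p there: w1:F. ✗
w1: no successors, so □¬p holds vacuously. ✓
w2: successors {w2}; ¬p there: w2:T. ✓
w3: no successors, so □¬p holds vacuously. ✓
w4: successors {w0, w1}; ¬p there: w0:T, w1:F. ✗
Satisfying worlds: {w1, w2, w3}.

3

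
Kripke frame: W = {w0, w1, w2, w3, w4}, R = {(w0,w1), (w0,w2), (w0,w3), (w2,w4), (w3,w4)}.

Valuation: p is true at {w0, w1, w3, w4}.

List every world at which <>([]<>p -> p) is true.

{w0, w2, w3}

w0: successors {w1, w2, w3}; []<>p -> p there: w1:T, w2:T, w3:T. ✓
w1: no successors, so <>([]<>p -> p) fails. ✗
w2: successors {w4}; []<>p -> p there: w4:T. ✓
w3: successors {w4}; []<>p -> p there: w4:T. ✓
w4: no successors, so <>([]<>p -> p) fails. ✗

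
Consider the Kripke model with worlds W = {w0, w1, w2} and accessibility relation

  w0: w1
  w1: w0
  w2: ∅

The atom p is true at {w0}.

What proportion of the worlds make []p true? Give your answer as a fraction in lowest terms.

2/3

w0: successors {w1}; p there: w1:F. ✗
w1: successors {w0}; p there: w0:T. ✓
w2: no successors, so []p holds vacuously. ✓
That's 2 of 3 worlds, so 2/3.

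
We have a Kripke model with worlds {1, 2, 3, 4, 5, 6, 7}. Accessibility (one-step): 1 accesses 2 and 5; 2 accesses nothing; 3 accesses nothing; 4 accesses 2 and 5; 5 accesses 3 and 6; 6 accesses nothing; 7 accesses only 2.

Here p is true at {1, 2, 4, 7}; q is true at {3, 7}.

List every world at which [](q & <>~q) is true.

1: successors {2, 5}; q & <>~q there: 2:F, 5:F. ✗
2: no successors, so [](q & <>~q) holds vacuously. ✓
3: no successors, so [](q & <>~q) holds vacuously. ✓
4: successors {2, 5}; q & <>~q there: 2:F, 5:F. ✗
5: successors {3, 6}; q & <>~q there: 3:F, 6:F. ✗
6: no successors, so [](q & <>~q) holds vacuously. ✓
7: successors {2}; q & <>~q there: 2:F. ✗

{2, 3, 6}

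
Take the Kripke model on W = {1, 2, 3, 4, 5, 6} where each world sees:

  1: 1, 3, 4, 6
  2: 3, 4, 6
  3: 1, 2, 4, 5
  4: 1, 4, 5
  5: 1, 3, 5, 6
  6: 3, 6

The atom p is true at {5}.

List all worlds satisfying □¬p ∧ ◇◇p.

1: □¬p is T, ◇◇p is T. ✓
2: □¬p is T, ◇◇p is T. ✓
3: □¬p is F, ◇◇p is T. ✗
4: □¬p is F, ◇◇p is T. ✗
5: □¬p is F, ◇◇p is T. ✗
6: □¬p is T, ◇◇p is T. ✓

{1, 2, 6}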